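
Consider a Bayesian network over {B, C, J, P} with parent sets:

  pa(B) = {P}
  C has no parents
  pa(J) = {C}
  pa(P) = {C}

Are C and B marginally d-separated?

There is one path between C and B:
  1. C → P → B — P:chain[open] ⇒ active
Since the path C → P → B is active, C and B are not d-separated given ∅.

No — C and B are not d-separated given ∅.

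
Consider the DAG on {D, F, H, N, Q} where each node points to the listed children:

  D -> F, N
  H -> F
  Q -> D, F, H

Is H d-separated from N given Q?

We examine all 4 paths between H and N:
Path 1: H → F ← D → N
  F is a collider here and neither F nor any of its descendants is conditioned on, so the collider stays closed — the path is blocked at F.
Path 2: H → F ← Q → D → N
  F is a collider here and neither F nor any of its descendants is conditioned on, so the collider stays closed — the path is blocked at F.
Path 3: H ← Q → F ← D → N
  Q is a fork here and Q is conditioned on, so the path is blocked at Q.
Path 4: H ← Q → D → N
  Q is a fork here and Q is conditioned on, so the path is blocked at Q.
Since every path is blocked, d-separation holds.

Yes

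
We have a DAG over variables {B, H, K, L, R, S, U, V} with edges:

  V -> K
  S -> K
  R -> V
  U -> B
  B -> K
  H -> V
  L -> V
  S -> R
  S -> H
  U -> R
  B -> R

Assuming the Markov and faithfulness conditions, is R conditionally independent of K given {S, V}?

No

We examine all 6 paths between R and K:
Path 1: R ← U → B → K
  U is a fork and U is not conditioned on; B is a chain and B is not conditioned on — no node blocks this path, so it is active.
Path 2: R ← B → K
  B is a fork and B is not conditioned on — no node blocks this path, so it is active.
Path 3: R → V ← H ← S → K
  S is a fork here and S is conditioned on, so the path is blocked at S.
Path 4: R → V → K
  V is a chain here and V is conditioned on, so the path is blocked at V.
Path 5: R ← S → H → V → K
  S is a fork here and S is conditioned on, so the path is blocked at S.
Path 6: R ← S → K
  S is a fork here and S is conditioned on, so the path is blocked at S.
Because an active path exists, R and K are not d-separated.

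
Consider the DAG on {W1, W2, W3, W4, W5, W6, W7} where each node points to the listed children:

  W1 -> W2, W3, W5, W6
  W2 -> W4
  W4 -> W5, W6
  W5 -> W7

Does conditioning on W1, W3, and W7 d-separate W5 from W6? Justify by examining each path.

No

There are 4 undirected paths between W5 and W6; checking each against the conditioning set {W1, W3, W7}:
Path 1: W5 ← W1 → W6
  W1 is a fork here and W1 is conditioned on, so the path is blocked at W1.
Path 2: W5 ← W1 → W2 → W4 → W6
  W1 is a fork here and W1 is conditioned on, so the path is blocked at W1.
Path 3: W5 ← W4 → W6
  W4 is a fork and W4 is not conditioned on — no node blocks this path, so it is active.
Path 4: W5 ← W4 ← W2 ← W1 → W6
  W1 is a fork here and W1 is conditioned on, so the path is blocked at W1.
Since the path W5 ← W4 → W6 is active, W5 and W6 are not d-separated given {W1, W3, W7}.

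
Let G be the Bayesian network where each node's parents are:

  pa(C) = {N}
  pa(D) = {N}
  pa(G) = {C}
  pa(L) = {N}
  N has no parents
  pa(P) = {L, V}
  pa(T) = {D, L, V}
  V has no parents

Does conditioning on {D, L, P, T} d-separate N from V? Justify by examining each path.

Yes

We examine all 4 paths between N and V:
  1. N → D → T ← V — D:chain[blocks]; T:collider[open] ⇒ blocked
  2. N → D → T ← L → P ← V — D:chain[blocks]; T:collider[open]; L:fork[blocks]; P:collider[open] ⇒ blocked
  3. N → L → P ← V — L:chain[blocks]; P:collider[open] ⇒ blocked
  4. N → L → T ← V — L:chain[blocks]; T:collider[open] ⇒ blocked
All paths are blocked; N ⊥ V | {D, L, P, T} holds.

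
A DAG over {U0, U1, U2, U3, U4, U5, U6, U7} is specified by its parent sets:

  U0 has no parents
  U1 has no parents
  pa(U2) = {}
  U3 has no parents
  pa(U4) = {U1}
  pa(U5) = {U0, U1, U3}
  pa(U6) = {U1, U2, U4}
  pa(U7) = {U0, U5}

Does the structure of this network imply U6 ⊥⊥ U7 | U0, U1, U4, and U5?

Yes

We examine all 4 paths between U6 and U7:
Path 1: U6 ← U4 ← U1 → U5 → U7
  U4 is a chain here and U4 is conditioned on, so the path is blocked at U4.
Path 2: U6 ← U4 ← U1 → U5 ← U0 → U7
  U4 is a chain here and U4 is conditioned on, so the path is blocked at U4.
Path 3: U6 ← U1 → U5 → U7
  U1 is a fork here and U1 is conditioned on, so the path is blocked at U1.
Path 4: U6 ← U1 → U5 ← U0 → U7
  U1 is a fork here and U1 is conditioned on, so the path is blocked at U1.
All paths are blocked; U6 ⊥ U7 | {U0, U1, U4, U5} holds.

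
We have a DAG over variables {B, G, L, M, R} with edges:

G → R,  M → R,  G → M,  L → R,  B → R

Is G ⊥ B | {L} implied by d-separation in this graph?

Enumerating the 2 paths from G to B and testing each for blocking by {L}:
Path 1: G → M → R ← B
  R is a collider here and neither R nor any of its descendants is conditioned on, so the collider stays closed — the path is blocked at R.
Path 2: G → R ← B
  R is a collider here and neither R nor any of its descendants is conditioned on, so the collider stays closed — the path is blocked at R.
All paths are blocked; G ⊥ B | {L} holds.

Yes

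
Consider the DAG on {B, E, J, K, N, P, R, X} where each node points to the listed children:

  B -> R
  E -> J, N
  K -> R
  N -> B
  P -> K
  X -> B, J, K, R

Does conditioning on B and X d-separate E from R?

Yes

6 paths connect E and R; each must be blocked for d-separation to hold:
  1. E → J ← X → R — J:collider[blocks]; X:fork[blocks] ⇒ blocked
  2. E → J ← X → K → R — J:collider[blocks]; X:fork[blocks]; K:chain[open] ⇒ blocked
  3. E → J ← X → B → R — J:collider[blocks]; X:fork[blocks]; B:chain[blocks] ⇒ blocked
  4. E → N → B → R — N:chain[open]; B:chain[blocks] ⇒ blocked
  5. E → N → B ← X → R — N:chain[open]; B:collider[open]; X:fork[blocks] ⇒ blocked
  6. E → N → B ← X → K → R — N:chain[open]; B:collider[open]; X:fork[blocks]; K:chain[open] ⇒ blocked
All paths are blocked; E ⊥ R | {B, X} holds.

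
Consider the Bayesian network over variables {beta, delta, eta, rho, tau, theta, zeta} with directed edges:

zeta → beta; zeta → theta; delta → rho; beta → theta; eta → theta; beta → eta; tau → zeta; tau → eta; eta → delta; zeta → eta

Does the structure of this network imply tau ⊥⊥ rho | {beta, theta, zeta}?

No

There are 6 undirected paths between tau and rho; checking each against the conditioning set {beta, theta, zeta}:
  1. tau → zeta → theta ← eta → delta → rho — zeta:chain[blocks]; theta:collider[open]; eta:fork[open]; delta:chain[open] ⇒ blocked
  2. tau → zeta → theta ← beta → eta → delta → rho — zeta:chain[blocks]; theta:collider[open]; beta:fork[blocks]; eta:chain[open]; delta:chain[open] ⇒ blocked
  3. tau → zeta → eta → delta → rho — zeta:chain[blocks]; eta:chain[open]; delta:chain[open] ⇒ blocked
  4. tau → zeta → beta → theta ← eta → delta → rho — zeta:chain[blocks]; beta:chain[blocks]; theta:collider[open]; eta:fork[open]; delta:chain[open] ⇒ blocked
  5. tau → zeta → beta → eta → delta → rho — zeta:chain[blocks]; beta:chain[blocks]; eta:chain[open]; delta:chain[open] ⇒ blocked
  6. tau → eta → delta → rho — eta:chain[open]; delta:chain[open] ⇒ active
Since the path tau → eta → delta → rho is active, tau and rho are not d-separated given {beta, theta, zeta}.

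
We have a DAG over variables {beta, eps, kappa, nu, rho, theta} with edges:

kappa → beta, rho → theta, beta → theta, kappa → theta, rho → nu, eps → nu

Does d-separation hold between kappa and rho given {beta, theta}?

No

We examine all 2 paths between kappa and rho:
Path 1: kappa → beta → theta ← rho
  beta is a chain here and beta is conditioned on, so the path is blocked at beta.
Path 2: kappa → theta ← rho
  theta is a collider and theta is conditioned on, which opens it — no node blocks this path, so it is active.
Because an active path exists, kappa and rho are not d-separated.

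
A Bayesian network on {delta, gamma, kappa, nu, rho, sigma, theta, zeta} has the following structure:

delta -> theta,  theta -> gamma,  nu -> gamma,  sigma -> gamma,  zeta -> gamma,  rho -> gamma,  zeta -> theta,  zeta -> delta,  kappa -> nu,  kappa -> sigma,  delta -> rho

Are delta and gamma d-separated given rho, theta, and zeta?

Yes

Enumerating the 5 paths from delta to gamma and testing each for blocking by {rho, theta, zeta}:
Path 1: delta ← zeta → gamma
  zeta is a fork here and zeta is conditioned on, so the path is blocked at zeta.
Path 2: delta ← zeta → theta → gamma
  zeta is a fork here and zeta is conditioned on, so the path is blocked at zeta.
Path 3: delta → theta → gamma
  theta is a chain here and theta is conditioned on, so the path is blocked at theta.
Path 4: delta → theta ← zeta → gamma
  zeta is a fork here and zeta is conditioned on, so the path is blocked at zeta.
Path 5: delta → rho → gamma
  rho is a chain here and rho is conditioned on, so the path is blocked at rho.
Since every path is blocked, d-separation holds.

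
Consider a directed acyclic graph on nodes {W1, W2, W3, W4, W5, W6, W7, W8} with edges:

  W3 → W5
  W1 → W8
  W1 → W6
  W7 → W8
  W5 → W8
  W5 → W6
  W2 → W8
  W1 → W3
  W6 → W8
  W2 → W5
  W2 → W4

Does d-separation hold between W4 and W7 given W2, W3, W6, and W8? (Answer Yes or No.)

Yes — W4 and W7 are d-separated given {W2, W3, W6, W8}.

6 paths connect W4 and W7; each must be blocked for d-separation to hold:
Path 1: W4 ← W2 → W5 ← W3 ← W1 → W8 ← W7
  W2 is a fork here and W2 is conditioned on, so the path is blocked at W2.
Path 2: W4 ← W2 → W5 ← W3 ← W1 → W6 → W8 ← W7
  W2 is a fork here and W2 is conditioned on, so the path is blocked at W2.
Path 3: W4 ← W2 → W5 → W8 ← W7
  W2 is a fork here and W2 is conditioned on, so the path is blocked at W2.
Path 4: W4 ← W2 → W5 → W6 → W8 ← W7
  W2 is a fork here and W2 is conditioned on, so the path is blocked at W2.
Path 5: W4 ← W2 → W5 → W6 ← W1 → W8 ← W7
  W2 is a fork here and W2 is conditioned on, so the path is blocked at W2.
Path 6: W4 ← W2 → W8 ← W7
  W2 is a fork here and W2 is conditioned on, so the path is blocked at W2.
Since every path is blocked, d-separation holds.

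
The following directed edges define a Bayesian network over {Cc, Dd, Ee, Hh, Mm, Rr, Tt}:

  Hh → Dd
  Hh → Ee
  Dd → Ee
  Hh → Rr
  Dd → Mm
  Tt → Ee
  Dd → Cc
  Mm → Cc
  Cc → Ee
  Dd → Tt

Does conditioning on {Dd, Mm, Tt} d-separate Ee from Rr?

No

There are 5 undirected paths between Ee and Rr; checking each against the conditioning set {Dd, Mm, Tt}:
  1. Ee ← Cc ← Dd ← Hh → Rr — Cc:chain[open]; Dd:chain[blocks]; Hh:fork[open] ⇒ blocked
  2. Ee ← Cc ← Mm ← Dd ← Hh → Rr — Cc:chain[open]; Mm:chain[blocks]; Dd:chain[blocks]; Hh:fork[open] ⇒ blocked
  3. Ee ← Dd ← Hh → Rr — Dd:chain[blocks]; Hh:fork[open] ⇒ blocked
  4. Ee ← Hh → Rr — Hh:fork[open] ⇒ active
  5. Ee ← Tt ← Dd ← Hh → Rr — Tt:chain[blocks]; Dd:chain[blocks]; Hh:fork[open] ⇒ blocked
Because an active path exists, Ee and Rr are not d-separated.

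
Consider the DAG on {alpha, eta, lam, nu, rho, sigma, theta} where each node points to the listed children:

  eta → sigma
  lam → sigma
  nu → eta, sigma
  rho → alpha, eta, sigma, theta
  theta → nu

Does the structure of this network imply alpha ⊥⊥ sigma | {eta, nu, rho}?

Yes — alpha and sigma are d-separated given {eta, nu, rho}.

Enumerating the 5 paths from alpha to sigma and testing each for blocking by {eta, nu, rho}:
Path 1: alpha ← rho → sigma
  rho is a fork here and rho is conditioned on, so the path is blocked at rho.
Path 2: alpha ← rho → theta → nu → sigma
  rho is a fork here and rho is conditioned on, so the path is blocked at rho.
Path 3: alpha ← rho → theta → nu → eta → sigma
  rho is a fork here and rho is conditioned on, so the path is blocked at rho.
Path 4: alpha ← rho → eta → sigma
  rho is a fork here and rho is conditioned on, so the path is blocked at rho.
Path 5: alpha ← rho → eta ← nu → sigma
  rho is a fork here and rho is conditioned on, so the path is blocked at rho.
All paths are blocked; alpha ⊥ sigma | {eta, nu, rho} holds.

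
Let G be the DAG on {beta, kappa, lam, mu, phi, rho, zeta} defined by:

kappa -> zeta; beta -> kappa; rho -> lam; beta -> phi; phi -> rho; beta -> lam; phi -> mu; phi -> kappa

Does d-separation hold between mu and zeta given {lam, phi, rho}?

Yes

3 paths connect mu and zeta; each must be blocked for d-separation to hold:
  1. mu ← phi → kappa → zeta — phi:fork[blocks]; kappa:chain[open] ⇒ blocked
  2. mu ← phi ← beta → kappa → zeta — phi:chain[blocks]; beta:fork[open]; kappa:chain[open] ⇒ blocked
  3. mu ← phi → rho → lam ← beta → kappa → zeta — phi:fork[blocks]; rho:chain[blocks]; lam:collider[open]; beta:fork[open]; kappa:chain[open] ⇒ blocked
All paths are blocked; mu ⊥ zeta | {lam, phi, rho} holds.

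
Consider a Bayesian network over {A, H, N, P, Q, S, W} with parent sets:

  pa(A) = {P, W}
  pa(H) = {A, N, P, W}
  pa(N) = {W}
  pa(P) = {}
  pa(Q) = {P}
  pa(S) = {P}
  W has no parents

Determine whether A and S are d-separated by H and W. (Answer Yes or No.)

There are 4 undirected paths between A and S; checking each against the conditioning set {H, W}:
  1. A ← W → N → H ← P → S — W:fork[blocks]; N:chain[open]; H:collider[open]; P:fork[open] ⇒ blocked
  2. A ← W → H ← P → S — W:fork[blocks]; H:collider[open]; P:fork[open] ⇒ blocked
  3. A ← P → S — P:fork[open] ⇒ active
  4. A → H ← P → S — H:collider[open]; P:fork[open] ⇒ active
Because an active path exists, A and S are not d-separated.

No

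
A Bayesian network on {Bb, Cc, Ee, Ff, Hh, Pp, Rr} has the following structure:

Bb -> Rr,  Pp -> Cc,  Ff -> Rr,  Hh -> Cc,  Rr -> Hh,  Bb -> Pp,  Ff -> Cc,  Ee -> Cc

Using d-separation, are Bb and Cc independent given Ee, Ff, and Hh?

There are 3 undirected paths between Bb and Cc; checking each against the conditioning set {Ee, Ff, Hh}:
Path 1: Bb → Rr → Hh → Cc
  Hh is a chain here and Hh is conditioned on, so the path is blocked at Hh.
Path 2: Bb → Rr ← Ff → Cc
  Ff is a fork here and Ff is conditioned on, so the path is blocked at Ff.
Path 3: Bb → Pp → Cc
  Pp is a chain and Pp is not conditioned on — no node blocks this path, so it is active.
At least one path is unblocked, so d-separation fails.

No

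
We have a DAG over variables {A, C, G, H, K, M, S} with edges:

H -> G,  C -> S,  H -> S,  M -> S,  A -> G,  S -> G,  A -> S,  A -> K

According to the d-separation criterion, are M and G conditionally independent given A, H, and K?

3 paths connect M and G; each must be blocked for d-separation to hold:
  1. M → S ← H → G — S:collider[blocks]; H:fork[blocks] ⇒ blocked
  2. M → S → G — S:chain[open] ⇒ active
  3. M → S ← A → G — S:collider[blocks]; A:fork[blocks] ⇒ blocked
Because an active path exists, M and G are not d-separated.

No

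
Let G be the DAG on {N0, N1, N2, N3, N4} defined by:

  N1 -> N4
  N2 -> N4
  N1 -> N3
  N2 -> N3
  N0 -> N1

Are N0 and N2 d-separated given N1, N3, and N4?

We examine all 2 paths between N0 and N2:
  1. N0 → N1 → N3 ← N2 — N1:chain[blocks]; N3:collider[open] ⇒ blocked
  2. N0 → N1 → N4 ← N2 — N1:chain[blocks]; N4:collider[open] ⇒ blocked
All paths are blocked; N0 ⊥ N2 | {N1, N3, N4} holds.

Yes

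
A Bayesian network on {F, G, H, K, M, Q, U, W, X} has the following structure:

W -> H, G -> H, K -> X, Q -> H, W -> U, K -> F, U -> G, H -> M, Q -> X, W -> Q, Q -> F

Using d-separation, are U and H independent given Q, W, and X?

We examine all 3 paths between U and H:
Path 1: U ← W → Q → H
  W is a fork here and W is conditioned on, so the path is blocked at W.
Path 2: U ← W → H
  W is a fork here and W is conditioned on, so the path is blocked at W.
Path 3: U → G → H
  G is a chain and G is not conditioned on — no node blocks this path, so it is active.
Since the path U → G → H is active, U and H are not d-separated given {Q, W, X}.

No — U and H are not d-separated given {Q, W, X}.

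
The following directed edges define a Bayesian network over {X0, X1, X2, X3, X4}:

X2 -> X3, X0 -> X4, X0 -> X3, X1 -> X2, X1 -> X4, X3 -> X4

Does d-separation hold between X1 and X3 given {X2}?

We examine all 3 paths between X1 and X3:
Path 1: X1 → X4 ← X3
  X4 is a collider here and neither X4 nor any of its descendants is conditioned on, so the collider stays closed — the path is blocked at X4.
Path 2: X1 → X4 ← X0 → X3
  X4 is a collider here and neither X4 nor any of its descendants is conditioned on, so the collider stays closed — the path is blocked at X4.
Path 3: X1 → X2 → X3
  X2 is a chain here and X2 is conditioned on, so the path is blocked at X2.
All paths are blocked; X1 ⊥ X3 | {X2} holds.

Yes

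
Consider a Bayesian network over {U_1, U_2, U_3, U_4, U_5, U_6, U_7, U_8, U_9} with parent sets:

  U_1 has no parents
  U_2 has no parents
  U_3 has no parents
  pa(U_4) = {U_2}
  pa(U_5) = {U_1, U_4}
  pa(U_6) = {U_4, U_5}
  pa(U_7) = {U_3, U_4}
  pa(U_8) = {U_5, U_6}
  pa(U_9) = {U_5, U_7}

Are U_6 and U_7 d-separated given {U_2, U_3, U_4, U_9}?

No

There are 6 undirected paths between U_6 and U_7; checking each against the conditioning set {U_2, U_3, U_4, U_9}:
Path 1: U_6 → U_8 ← U_5 → U_9 ← U_7
  U_8 is a collider here and neither U_8 nor any of its descendants is conditioned on, so the collider stays closed — the path is blocked at U_8.
Path 2: U_6 → U_8 ← U_5 ← U_4 → U_7
  U_8 is a collider here and neither U_8 nor any of its descendants is conditioned on, so the collider stays closed — the path is blocked at U_8.
Path 3: U_6 ← U_5 → U_9 ← U_7
  U_5 is a fork and U_5 is not conditioned on; U_9 is a collider and U_9 is conditioned on, which opens it — no node blocks this path, so it is active.
Path 4: U_6 ← U_5 ← U_4 → U_7
  U_4 is a fork here and U_4 is conditioned on, so the path is blocked at U_4.
Path 5: U_6 ← U_4 → U_7
  U_4 is a fork here and U_4 is conditioned on, so the path is blocked at U_4.
Path 6: U_6 ← U_4 → U_5 → U_9 ← U_7
  U_4 is a fork here and U_4 is conditioned on, so the path is blocked at U_4.
Since the path U_6 ← U_5 → U_9 ← U_7 is active, U_6 and U_7 are not d-separated given {U_2, U_3, U_4, U_9}.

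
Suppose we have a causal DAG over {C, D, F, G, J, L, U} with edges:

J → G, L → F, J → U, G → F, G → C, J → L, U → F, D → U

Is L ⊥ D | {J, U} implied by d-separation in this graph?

4 paths connect L and D; each must be blocked for d-separation to hold:
  1. L ← J → G → F ← U ← D — J:fork[blocks]; G:chain[open]; F:collider[blocks]; U:chain[blocks] ⇒ blocked
  2. L ← J → U ← D — J:fork[blocks]; U:collider[open] ⇒ blocked
  3. L → F ← G ← J → U ← D — F:collider[blocks]; G:chain[open]; J:fork[blocks]; U:collider[open] ⇒ blocked
  4. L → F ← U ← D — F:collider[blocks]; U:chain[blocks] ⇒ blocked
Every path is blocked, so L and D are d-separated given {J, U}.

Yes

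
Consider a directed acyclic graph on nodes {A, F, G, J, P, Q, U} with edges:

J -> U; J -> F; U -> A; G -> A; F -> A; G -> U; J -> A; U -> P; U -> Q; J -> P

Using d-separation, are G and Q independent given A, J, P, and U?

There are 6 undirected paths between G and Q; checking each against the conditioning set {A, J, P, U}:
Path 1: G → U → Q
  U is a chain here and U is conditioned on, so the path is blocked at U.
Path 2: G → A ← U → Q
  U is a fork here and U is conditioned on, so the path is blocked at U.
Path 3: G → A ← F ← J → U → Q
  J is a fork here and J is conditioned on, so the path is blocked at J.
Path 4: G → A ← F ← J → P ← U → Q
  J is a fork here and J is conditioned on, so the path is blocked at J.
Path 5: G → A ← J → U → Q
  J is a fork here and J is conditioned on, so the path is blocked at J.
Path 6: G → A ← J → P ← U → Q
  J is a fork here and J is conditioned on, so the path is blocked at J.
All paths are blocked; G ⊥ Q | {A, J, P, U} holds.

Yes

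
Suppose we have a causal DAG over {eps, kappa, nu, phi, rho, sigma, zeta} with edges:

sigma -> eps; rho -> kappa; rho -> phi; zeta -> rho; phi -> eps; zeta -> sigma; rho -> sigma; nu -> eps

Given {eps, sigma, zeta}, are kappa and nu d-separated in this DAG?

3 paths connect kappa and nu; each must be blocked for d-separation to hold:
Path 1: kappa ← rho ← zeta → sigma → eps ← nu
  zeta is a fork here and zeta is conditioned on, so the path is blocked at zeta.
Path 2: kappa ← rho → phi → eps ← nu
  rho is a fork and rho is not conditioned on; phi is a chain and phi is not conditioned on; eps is a collider and eps is conditioned on, which opens it — no node blocks this path, so it is active.
Path 3: kappa ← rho → sigma → eps ← nu
  sigma is a chain here and sigma is conditioned on, so the path is blocked at sigma.
At least one path is unblocked, so d-separation fails.

No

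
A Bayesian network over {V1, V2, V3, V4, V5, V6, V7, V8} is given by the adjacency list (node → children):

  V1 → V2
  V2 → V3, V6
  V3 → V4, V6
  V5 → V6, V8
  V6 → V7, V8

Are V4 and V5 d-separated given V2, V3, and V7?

We examine all 4 paths between V4 and V5:
  1. V4 ← V3 ← V2 → V6 → V8 ← V5 — V3:chain[blocks]; V2:fork[blocks]; V6:chain[open]; V8:collider[blocks] ⇒ blocked
  2. V4 ← V3 ← V2 → V6 ← V5 — V3:chain[blocks]; V2:fork[blocks]; V6:collider[open] ⇒ blocked
  3. V4 ← V3 → V6 → V8 ← V5 — V3:fork[blocks]; V6:chain[open]; V8:collider[blocks] ⇒ blocked
  4. V4 ← V3 → V6 ← V5 — V3:fork[blocks]; V6:collider[open] ⇒ blocked
Since every path is blocked, d-separation holds.

Yes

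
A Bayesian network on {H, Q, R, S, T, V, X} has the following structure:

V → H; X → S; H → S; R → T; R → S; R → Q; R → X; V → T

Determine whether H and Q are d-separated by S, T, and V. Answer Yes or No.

No

Enumerating the 3 paths from H to Q and testing each for blocking by {S, T, V}:
Path 1: H ← V → T ← R → Q
  V is a fork here and V is conditioned on, so the path is blocked at V.
Path 2: H → S ← R → Q
  S is a collider and S is conditioned on, which opens it; R is a fork and R is not conditioned on — no node blocks this path, so it is active.
Path 3: H → S ← X ← R → Q
  S is a collider and S is conditioned on, which opens it; X is a chain and X is not conditioned on; R is a fork and R is not conditioned on — no node blocks this path, so it is active.
At least one path is unblocked, so d-separation fails.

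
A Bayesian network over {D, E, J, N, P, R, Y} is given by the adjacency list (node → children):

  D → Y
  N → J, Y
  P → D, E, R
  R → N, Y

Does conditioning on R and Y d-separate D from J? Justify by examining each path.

No — D and J are not d-separated given {R, Y}.

Enumerating the 4 paths from D to J and testing each for blocking by {R, Y}:
Path 1: D → Y ← N → J
  Y is a collider and Y is conditioned on, which opens it; N is a fork and N is not conditioned on — no node blocks this path, so it is active.
Path 2: D → Y ← R → N → J
  R is a fork here and R is conditioned on, so the path is blocked at R.
Path 3: D ← P → R → Y ← N → J
  R is a chain here and R is conditioned on, so the path is blocked at R.
Path 4: D ← P → R → N → J
  R is a chain here and R is conditioned on, so the path is blocked at R.
Since the path D → Y ← N → J is active, D and J are not d-separated given {R, Y}.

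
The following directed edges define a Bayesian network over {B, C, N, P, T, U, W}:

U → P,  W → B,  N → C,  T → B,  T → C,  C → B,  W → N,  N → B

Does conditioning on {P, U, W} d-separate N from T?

6 paths connect N and T; each must be blocked for d-separation to hold:
  1. N ← W → B ← T — W:fork[blocks]; B:collider[blocks] ⇒ blocked
  2. N ← W → B ← C ← T — W:fork[blocks]; B:collider[blocks]; C:chain[open] ⇒ blocked
  3. N → C ← T — C:collider[blocks] ⇒ blocked
  4. N → C → B ← T — C:chain[open]; B:collider[blocks] ⇒ blocked
  5. N → B ← T — B:collider[blocks] ⇒ blocked
  6. N → B ← C ← T — B:collider[blocks]; C:chain[open] ⇒ blocked
All paths are blocked; N ⊥ T | {P, U, W} holds.

Yes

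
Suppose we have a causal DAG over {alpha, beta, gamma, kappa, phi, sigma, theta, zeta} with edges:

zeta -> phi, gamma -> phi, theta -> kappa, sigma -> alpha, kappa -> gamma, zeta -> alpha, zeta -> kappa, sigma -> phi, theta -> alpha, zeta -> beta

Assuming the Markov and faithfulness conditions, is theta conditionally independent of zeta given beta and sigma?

We examine all 6 paths between theta and zeta:
  1. theta → kappa → gamma → phi ← sigma → alpha ← zeta — kappa:chain[open]; gamma:chain[open]; phi:collider[blocks]; sigma:fork[blocks]; alpha:collider[blocks] ⇒ blocked
  2. theta → kappa → gamma → phi ← zeta — kappa:chain[open]; gamma:chain[open]; phi:collider[blocks] ⇒ blocked
  3. theta → kappa ← zeta — kappa:collider[blocks] ⇒ blocked
  4. theta → alpha ← sigma → phi ← gamma ← kappa ← zeta — alpha:collider[blocks]; sigma:fork[blocks]; phi:collider[blocks]; gamma:chain[open]; kappa:chain[open] ⇒ blocked
  5. theta → alpha ← sigma → phi ← zeta — alpha:collider[blocks]; sigma:fork[blocks]; phi:collider[blocks] ⇒ blocked
  6. theta → alpha ← zeta — alpha:collider[blocks] ⇒ blocked
All paths are blocked; theta ⊥ zeta | {beta, sigma} holds.

Yes — theta and zeta are d-separated given {beta, sigma}.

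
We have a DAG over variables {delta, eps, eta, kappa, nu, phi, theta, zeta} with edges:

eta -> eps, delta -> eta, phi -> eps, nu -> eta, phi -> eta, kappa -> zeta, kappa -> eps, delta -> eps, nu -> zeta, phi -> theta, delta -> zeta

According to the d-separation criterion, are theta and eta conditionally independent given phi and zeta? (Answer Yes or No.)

There are 6 undirected paths between theta and eta; checking each against the conditioning set {phi, zeta}:
Path 1: theta ← phi → eps ← eta
  phi is a fork here and phi is conditioned on, so the path is blocked at phi.
Path 2: theta ← phi → eps ← kappa → zeta ← delta → eta
  phi is a fork here and phi is conditioned on, so the path is blocked at phi.
Path 3: theta ← phi → eps ← kappa → zeta ← nu → eta
  phi is a fork here and phi is conditioned on, so the path is blocked at phi.
Path 4: theta ← phi → eps ← delta → zeta ← nu → eta
  phi is a fork here and phi is conditioned on, so the path is blocked at phi.
Path 5: theta ← phi → eps ← delta → eta
  phi is a fork here and phi is conditioned on, so the path is blocked at phi.
Path 6: theta ← phi → eta
  phi is a fork here and phi is conditioned on, so the path is blocked at phi.
Since every path is blocked, d-separation holds.

Yes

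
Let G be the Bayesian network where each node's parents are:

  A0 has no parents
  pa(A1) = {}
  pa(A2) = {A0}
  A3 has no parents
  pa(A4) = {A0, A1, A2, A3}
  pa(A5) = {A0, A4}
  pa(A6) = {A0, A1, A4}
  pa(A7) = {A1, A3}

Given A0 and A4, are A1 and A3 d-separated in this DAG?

We examine all 6 paths between A1 and A3:
  1. A1 → A6 ← A4 ← A3 — A6:collider[blocks]; A4:chain[blocks] ⇒ blocked
  2. A1 → A6 ← A0 → A2 → A4 ← A3 — A6:collider[blocks]; A0:fork[blocks]; A2:chain[open]; A4:collider[open] ⇒ blocked
  3. A1 → A6 ← A0 → A4 ← A3 — A6:collider[blocks]; A0:fork[blocks]; A4:collider[open] ⇒ blocked
  4. A1 → A6 ← A0 → A5 ← A4 ← A3 — A6:collider[blocks]; A0:fork[blocks]; A5:collider[blocks]; A4:chain[blocks] ⇒ blocked
  5. A1 → A7 ← A3 — A7:collider[blocks] ⇒ blocked
  6. A1 → A4 ← A3 — A4:collider[open] ⇒ active
Since the path A1 → A4 ← A3 is active, A1 and A3 are not d-separated given {A0, A4}.

No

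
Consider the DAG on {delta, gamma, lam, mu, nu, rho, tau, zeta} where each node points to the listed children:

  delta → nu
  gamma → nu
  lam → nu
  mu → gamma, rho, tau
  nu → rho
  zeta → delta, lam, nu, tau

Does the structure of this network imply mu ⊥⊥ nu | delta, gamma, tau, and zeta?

There are 5 undirected paths between mu and nu; checking each against the conditioning set {delta, gamma, tau, zeta}:
Path 1: mu → rho ← nu
  rho is a collider here and neither rho nor any of its descendants is conditioned on, so the collider stays closed — the path is blocked at rho.
Path 2: mu → tau ← zeta → lam → nu
  zeta is a fork here and zeta is conditioned on, so the path is blocked at zeta.
Path 3: mu → tau ← zeta → nu
  zeta is a fork here and zeta is conditioned on, so the path is blocked at zeta.
Path 4: mu → tau ← zeta → delta → nu
  zeta is a fork here and zeta is conditioned on, so the path is blocked at zeta.
Path 5: mu → gamma → nu
  gamma is a chain here and gamma is conditioned on, so the path is blocked at gamma.
Since every path is blocked, d-separation holds.

Yes — mu and nu are d-separated given {delta, gamma, tau, zeta}.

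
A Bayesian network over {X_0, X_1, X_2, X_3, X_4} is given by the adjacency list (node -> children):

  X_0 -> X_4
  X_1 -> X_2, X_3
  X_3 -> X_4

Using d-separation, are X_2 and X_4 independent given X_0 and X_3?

There is one path between X_2 and X_4:
  1. X_2 ← X_1 → X_3 → X_4 — X_1:fork[open]; X_3:chain[blocks] ⇒ blocked
All paths are blocked; X_2 ⊥ X_4 | {X_0, X_3} holds.

Yes — X_2 and X_4 are d-separated given {X_0, X_3}.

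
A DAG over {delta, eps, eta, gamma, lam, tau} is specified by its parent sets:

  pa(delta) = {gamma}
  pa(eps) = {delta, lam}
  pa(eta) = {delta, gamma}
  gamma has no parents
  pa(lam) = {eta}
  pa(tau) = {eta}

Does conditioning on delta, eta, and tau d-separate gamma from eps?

Yes

4 paths connect gamma and eps; each must be blocked for d-separation to hold:
Path 1: gamma → eta → lam → eps
  eta is a chain here and eta is conditioned on, so the path is blocked at eta.
Path 2: gamma → eta ← delta → eps
  delta is a fork here and delta is conditioned on, so the path is blocked at delta.
Path 3: gamma → delta → eps
  delta is a chain here and delta is conditioned on, so the path is blocked at delta.
Path 4: gamma → delta → eta → lam → eps
  delta is a chain here and delta is conditioned on, so the path is blocked at delta.
Since every path is blocked, d-separation holds.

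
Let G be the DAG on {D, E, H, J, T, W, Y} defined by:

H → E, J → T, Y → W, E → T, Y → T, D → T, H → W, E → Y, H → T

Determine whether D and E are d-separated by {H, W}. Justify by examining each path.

Yes

We examine all 5 paths between D and E:
Path 1: D → T ← H → W ← Y ← E
  T is a collider here and neither T nor any of its descendants is conditioned on, so the collider stays closed — the path is blocked at T.
Path 2: D → T ← H → E
  T is a collider here and neither T nor any of its descendants is conditioned on, so the collider stays closed — the path is blocked at T.
Path 3: D → T ← Y → W ← H → E
  T is a collider here and neither T nor any of its descendants is conditioned on, so the collider stays closed — the path is blocked at T.
Path 4: D → T ← Y ← E
  T is a collider here and neither T nor any of its descendants is conditioned on, so the collider stays closed — the path is blocked at T.
Path 5: D → T ← E
  T is a collider here and neither T nor any of its descendants is conditioned on, so the collider stays closed — the path is blocked at T.
Since every path is blocked, d-separation holds.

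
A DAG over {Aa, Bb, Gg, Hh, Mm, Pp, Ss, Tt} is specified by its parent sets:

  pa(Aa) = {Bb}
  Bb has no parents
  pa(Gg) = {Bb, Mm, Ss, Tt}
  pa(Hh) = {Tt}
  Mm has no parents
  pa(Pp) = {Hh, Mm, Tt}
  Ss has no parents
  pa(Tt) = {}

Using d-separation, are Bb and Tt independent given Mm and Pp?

Yes

We examine all 3 paths between Bb and Tt:
Path 1: Bb → Gg ← Mm → Pp ← Hh ← Tt
  Gg is a collider here and neither Gg nor any of its descendants is conditioned on, so the collider stays closed — the path is blocked at Gg.
Path 2: Bb → Gg ← Mm → Pp ← Tt
  Gg is a collider here and neither Gg nor any of its descendants is conditioned on, so the collider stays closed — the path is blocked at Gg.
Path 3: Bb → Gg ← Tt
  Gg is a collider here and neither Gg nor any of its descendants is conditioned on, so the collider stays closed — the path is blocked at Gg.
Since every path is blocked, d-separation holds.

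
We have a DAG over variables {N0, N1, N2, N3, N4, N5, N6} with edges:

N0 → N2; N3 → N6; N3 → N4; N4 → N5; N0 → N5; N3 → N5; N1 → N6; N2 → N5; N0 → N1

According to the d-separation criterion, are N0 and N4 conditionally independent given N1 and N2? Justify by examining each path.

Enumerating the 6 paths from N0 to N4 and testing each for blocking by {N1, N2}:
Path 1: N0 → N5 ← N4
  N5 is a collider here and neither N5 nor any of its descendants is conditioned on, so the collider stays closed — the path is blocked at N5.
Path 2: N0 → N5 ← N3 → N4
  N5 is a collider here and neither N5 nor any of its descendants is conditioned on, so the collider stays closed — the path is blocked at N5.
Path 3: N0 → N1 → N6 ← N3 → N5 ← N4
  N1 is a chain here and N1 is conditioned on, so the path is blocked at N1.
Path 4: N0 → N1 → N6 ← N3 → N4
  N1 is a chain here and N1 is conditioned on, so the path is blocked at N1.
Path 5: N0 → N2 → N5 ← N4
  N2 is a chain here and N2 is conditioned on, so the path is blocked at N2.
Path 6: N0 → N2 → N5 ← N3 → N4
  N2 is a chain here and N2 is conditioned on, so the path is blocked at N2.
Since every path is blocked, d-separation holds.

Yes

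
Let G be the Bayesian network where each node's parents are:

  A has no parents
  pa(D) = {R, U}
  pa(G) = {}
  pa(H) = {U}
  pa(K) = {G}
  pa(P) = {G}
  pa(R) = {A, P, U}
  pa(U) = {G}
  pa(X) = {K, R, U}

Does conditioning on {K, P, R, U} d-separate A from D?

There are 6 undirected paths between A and D; checking each against the conditioning set {K, P, R, U}:
Path 1: A → R ← U → D
  U is a fork here and U is conditioned on, so the path is blocked at U.
Path 2: A → R → X ← U → D
  R is a chain here and R is conditioned on, so the path is blocked at R.
Path 3: A → R → X ← K ← G → U → D
  R is a chain here and R is conditioned on, so the path is blocked at R.
Path 4: A → R → D
  R is a chain here and R is conditioned on, so the path is blocked at R.
Path 5: A → R ← P ← G → U → D
  P is a chain here and P is conditioned on, so the path is blocked at P.
Path 6: A → R ← P ← G → K → X ← U → D
  P is a chain here and P is conditioned on, so the path is blocked at P.
All paths are blocked; A ⊥ D | {K, P, R, U} holds.

Yes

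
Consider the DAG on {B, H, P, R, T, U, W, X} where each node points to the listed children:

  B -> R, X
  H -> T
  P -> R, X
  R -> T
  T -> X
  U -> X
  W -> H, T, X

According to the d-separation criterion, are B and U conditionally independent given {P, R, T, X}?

No

Enumerating the 5 paths from B to U and testing each for blocking by {P, R, T, X}:
Path 1: B → X ← U
  X is a collider and X is conditioned on, which opens it — no node blocks this path, so it is active.
Path 2: B → R → T → X ← U
  R is a chain here and R is conditioned on, so the path is blocked at R.
Path 3: B → R → T ← H ← W → X ← U
  R is a chain here and R is conditioned on, so the path is blocked at R.
Path 4: B → R → T ← W → X ← U
  R is a chain here and R is conditioned on, so the path is blocked at R.
Path 5: B → R ← P → X ← U
  P is a fork here and P is conditioned on, so the path is blocked at P.
Since the path B → X ← U is active, B and U are not d-separated given {P, R, T, X}.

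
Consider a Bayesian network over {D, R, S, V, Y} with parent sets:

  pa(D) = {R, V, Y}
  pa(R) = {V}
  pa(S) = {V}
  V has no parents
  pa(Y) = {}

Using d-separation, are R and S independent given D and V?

Yes

There are 2 undirected paths between R and S; checking each against the conditioning set {D, V}:
  1. R ← V → S — V:fork[blocks] ⇒ blocked
  2. R → D ← V → S — D:collider[open]; V:fork[blocks] ⇒ blocked
Every path is blocked, so R and S are d-separated given {D, V}.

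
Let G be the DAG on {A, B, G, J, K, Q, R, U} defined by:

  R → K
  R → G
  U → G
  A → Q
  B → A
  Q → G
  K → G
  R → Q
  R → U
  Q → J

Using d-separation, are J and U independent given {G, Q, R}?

Yes

We examine all 6 paths between J and U:
Path 1: J ← Q ← R → K → G ← U
  Q is a chain here and Q is conditioned on, so the path is blocked at Q.
Path 2: J ← Q ← R → U
  Q is a chain here and Q is conditioned on, so the path is blocked at Q.
Path 3: J ← Q ← R → G ← U
  Q is a chain here and Q is conditioned on, so the path is blocked at Q.
Path 4: J ← Q → G ← K ← R → U
  Q is a fork here and Q is conditioned on, so the path is blocked at Q.
Path 5: J ← Q → G ← U
  Q is a fork here and Q is conditioned on, so the path is blocked at Q.
Path 6: J ← Q → G ← R → U
  Q is a fork here and Q is conditioned on, so the path is blocked at Q.
Since every path is blocked, d-separation holds.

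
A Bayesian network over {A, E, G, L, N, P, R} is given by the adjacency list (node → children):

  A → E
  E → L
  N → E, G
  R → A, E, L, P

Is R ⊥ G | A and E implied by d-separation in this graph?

Enumerating the 3 paths from R to G and testing each for blocking by {A, E}:
Path 1: R → A → E ← N → G
  A is a chain here and A is conditioned on, so the path is blocked at A.
Path 2: R → L ← E ← N → G
  L is a collider here and neither L nor any of its descendants is conditioned on, so the collider stays closed — the path is blocked at L.
Path 3: R → E ← N → G
  E is a collider and E is conditioned on, which opens it; N is a fork and N is not conditioned on — no node blocks this path, so it is active.
Because an active path exists, R and G are not d-separated.

No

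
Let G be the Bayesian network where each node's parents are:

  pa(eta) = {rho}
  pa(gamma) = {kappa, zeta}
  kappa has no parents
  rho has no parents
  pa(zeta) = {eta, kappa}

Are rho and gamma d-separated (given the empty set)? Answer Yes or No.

We examine all 2 paths between rho and gamma:
Path 1: rho → eta → zeta ← kappa → gamma
  zeta is a collider here and neither zeta nor any of its descendants is conditioned on, so the collider stays closed — the path is blocked at zeta.
Path 2: rho → eta → zeta → gamma
  eta is a chain and eta is not conditioned on; zeta is a chain and zeta is not conditioned on — no node blocks this path, so it is active.
Because an active path exists, rho and gamma are not d-separated.

No — rho and gamma are not d-separated given ∅.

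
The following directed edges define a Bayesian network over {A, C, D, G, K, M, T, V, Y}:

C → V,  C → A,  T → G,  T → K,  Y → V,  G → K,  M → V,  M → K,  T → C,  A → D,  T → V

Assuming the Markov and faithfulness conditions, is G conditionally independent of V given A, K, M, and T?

Yes — G and V are d-separated given {A, K, M, T}.

We examine all 6 paths between G and V:
Path 1: G → K ← M → V
  M is a fork here and M is conditioned on, so the path is blocked at M.
Path 2: G → K ← T → C → V
  T is a fork here and T is conditioned on, so the path is blocked at T.
Path 3: G → K ← T → V
  T is a fork here and T is conditioned on, so the path is blocked at T.
Path 4: G ← T → K ← M → V
  T is a fork here and T is conditioned on, so the path is blocked at T.
Path 5: G ← T → C → V
  T is a fork here and T is conditioned on, so the path is blocked at T.
Path 6: G ← T → V
  T is a fork here and T is conditioned on, so the path is blocked at T.
All paths are blocked; G ⊥ V | {A, K, M, T} holds.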